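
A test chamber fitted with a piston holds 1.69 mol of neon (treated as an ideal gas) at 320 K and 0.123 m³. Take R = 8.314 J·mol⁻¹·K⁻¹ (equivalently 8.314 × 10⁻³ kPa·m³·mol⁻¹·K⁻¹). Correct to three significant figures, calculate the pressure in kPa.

P ≈ 36.6 kPa

PV = nRT ⇒ P = nRT/V = (1.69 × 8.314 × 10⁻³ × 320) / 0.123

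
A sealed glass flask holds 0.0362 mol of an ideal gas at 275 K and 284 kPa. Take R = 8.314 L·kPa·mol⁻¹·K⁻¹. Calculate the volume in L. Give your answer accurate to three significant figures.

PV = nRT ⇒ V = nRT/P = (0.0362 × 8.314 × 275) / 284

V ≈ 0.291 L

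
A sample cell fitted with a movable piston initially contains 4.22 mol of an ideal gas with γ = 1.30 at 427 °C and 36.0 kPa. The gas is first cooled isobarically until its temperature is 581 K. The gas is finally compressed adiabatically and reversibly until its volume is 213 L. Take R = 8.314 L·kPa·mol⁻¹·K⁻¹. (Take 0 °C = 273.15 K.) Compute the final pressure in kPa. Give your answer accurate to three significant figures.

P₃ ≈ 128 kPa

Convert: T₁ = 700.1 K.
From PV = nRT: V₁ = nRT₁/P₁ = 682.4 L.
Isobaric, so V/T is constant: P₂ = P₁; V₂ = V₁·(T₂/T₁) = 566.2 L.
Reversible adiabatic, γ = 1.30: T₃ = T₂·(V₂/V₃)^(γ−1) = 779.0 K; P₃ = P₂·(V₂/V₃)^γ = 128.3 kPa.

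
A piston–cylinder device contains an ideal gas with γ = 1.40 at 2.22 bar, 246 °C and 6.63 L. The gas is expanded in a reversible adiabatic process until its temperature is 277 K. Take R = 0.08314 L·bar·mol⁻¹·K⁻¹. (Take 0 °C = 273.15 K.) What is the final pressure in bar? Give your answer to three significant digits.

Convert: T₁ = 519.1 K.
Adiabatic (γ = 1.40), T V^(γ−1) and P V^γ constant: P₂ = P₁·(T₂/T₁)^(γ/(γ−1)) = 0.2463 bar; V₂ = V₁·(T₁/T₂)^(1/(γ−1)) = 31.88 L.

P₂ ≈ 0.246 bar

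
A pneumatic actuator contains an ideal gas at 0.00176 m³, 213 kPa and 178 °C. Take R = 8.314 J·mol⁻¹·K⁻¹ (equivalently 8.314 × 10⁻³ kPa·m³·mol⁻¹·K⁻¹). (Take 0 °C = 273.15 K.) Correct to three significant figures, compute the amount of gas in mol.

n ≈ 0.0999 mol

Convert: T = 451.15 K.
PV = nRT ⇒ n = PV/(RT) = (213 × 0.00176) / (8.314 × 10⁻³ × 451.15)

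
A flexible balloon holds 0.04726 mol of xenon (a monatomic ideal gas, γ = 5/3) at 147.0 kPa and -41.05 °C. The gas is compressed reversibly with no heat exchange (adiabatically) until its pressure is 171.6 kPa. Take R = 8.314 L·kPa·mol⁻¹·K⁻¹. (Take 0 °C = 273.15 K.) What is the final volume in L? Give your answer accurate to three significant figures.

V₂ ≈ 0.565 L

Convert: T₁ = 232.1 K.
From PV = nRT: V₁ = nRT₁/P₁ = 0.6204 L.
Adiabatic (γ = 5/3), T V^(γ−1) and P V^γ constant: T₂ = T₁·(P₂/P₁)^((γ−1)/γ) = 246.9 K; V₂ = V₁·(P₁/P₂)^(1/γ) = 0.5654 L.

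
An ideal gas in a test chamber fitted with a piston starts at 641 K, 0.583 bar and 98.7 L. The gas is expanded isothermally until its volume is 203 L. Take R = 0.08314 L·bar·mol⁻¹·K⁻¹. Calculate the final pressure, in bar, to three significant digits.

T constant ⇒ Boyle's law P V = const: T₂ = T₁; P₂ = P₁·(V₁/V₂) = 0.2835 bar.

P₂ ≈ 0.283 bar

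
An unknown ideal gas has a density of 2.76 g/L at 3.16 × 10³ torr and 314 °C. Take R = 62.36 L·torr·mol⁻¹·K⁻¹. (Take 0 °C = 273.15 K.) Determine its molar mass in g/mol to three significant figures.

ρ = PM/(RT) ⇒ M = ρRT/P = (2.76 × 62.36 × 587.1) / 3.16e+03

M ≈ 32.0 g/mol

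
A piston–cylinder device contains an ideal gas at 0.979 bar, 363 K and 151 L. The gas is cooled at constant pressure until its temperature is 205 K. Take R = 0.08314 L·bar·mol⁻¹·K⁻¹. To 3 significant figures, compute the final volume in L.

V₂ ≈ 85.3 L

P constant ⇒ V ∝ T: P₂ = P₁; V₂ = V₁·(T₂/T₁) = 85.28 L.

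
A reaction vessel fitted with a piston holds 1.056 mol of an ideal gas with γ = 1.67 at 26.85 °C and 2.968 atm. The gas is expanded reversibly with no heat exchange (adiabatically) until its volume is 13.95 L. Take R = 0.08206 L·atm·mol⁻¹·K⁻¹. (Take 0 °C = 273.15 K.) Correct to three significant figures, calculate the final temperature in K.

Convert: T₁ = 300.0 K.
From PV = nRT: V₁ = nRT₁/P₁ = 8.759 L.
Reversible adiabatic, γ = 1.67: T₂ = T₁·(V₁/V₂)^(γ−1) = 219.6 K; P₂ = P₁·(V₁/V₂)^γ = 1.364 atm.

T₂ ≈ 220 K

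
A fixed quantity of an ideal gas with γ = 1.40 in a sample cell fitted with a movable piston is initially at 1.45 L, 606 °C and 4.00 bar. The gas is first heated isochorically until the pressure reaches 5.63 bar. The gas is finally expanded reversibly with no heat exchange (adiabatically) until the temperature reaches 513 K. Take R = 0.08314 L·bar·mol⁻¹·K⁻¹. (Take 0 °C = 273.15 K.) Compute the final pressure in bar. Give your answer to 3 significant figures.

P₃ ≈ 0.258 bar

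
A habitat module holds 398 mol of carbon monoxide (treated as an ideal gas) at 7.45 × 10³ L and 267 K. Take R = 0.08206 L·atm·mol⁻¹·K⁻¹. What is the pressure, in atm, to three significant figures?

P ≈ 1.17 atm

PV = nRT ⇒ P = nRT/V = (398 × 0.08206 × 267) / 7.45e+03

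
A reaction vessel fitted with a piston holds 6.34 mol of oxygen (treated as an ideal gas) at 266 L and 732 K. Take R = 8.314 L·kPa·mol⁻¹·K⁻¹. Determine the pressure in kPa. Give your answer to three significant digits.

PV = nRT ⇒ P = nRT/V = (6.34 × 8.314 × 732) / 266

P ≈ 145 kPa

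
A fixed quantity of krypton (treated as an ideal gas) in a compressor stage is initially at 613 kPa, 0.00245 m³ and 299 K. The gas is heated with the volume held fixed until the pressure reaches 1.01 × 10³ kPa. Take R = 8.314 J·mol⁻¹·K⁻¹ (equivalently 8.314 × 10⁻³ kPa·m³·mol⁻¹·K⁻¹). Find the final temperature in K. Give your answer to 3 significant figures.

T₂ ≈ 493 K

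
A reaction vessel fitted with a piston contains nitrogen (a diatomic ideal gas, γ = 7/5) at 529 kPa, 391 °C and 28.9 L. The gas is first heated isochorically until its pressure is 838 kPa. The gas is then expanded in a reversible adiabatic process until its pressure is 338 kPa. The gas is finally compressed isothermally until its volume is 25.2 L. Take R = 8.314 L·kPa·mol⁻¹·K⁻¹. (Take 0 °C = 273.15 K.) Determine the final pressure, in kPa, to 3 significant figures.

Convert: T₁ = 664.1 K.
Isochoric, so P/T is constant: V₂ = V₁; T₂ = T₁·(P₂/P₁) = 1052 K.
Reversible adiabatic, γ = 7/5: T₃ = T₂·(P₃/P₂)^((γ−1)/γ) = 811.7 K; V₃ = V₂·(P₂/P₃)^(1/γ) = 55.28 L.
Isothermal, so P V is constant: T₄ = T₃; P₄ = P₃·(V₃/V₄) = 741.4 kPa.

P₄ ≈ 741 kPa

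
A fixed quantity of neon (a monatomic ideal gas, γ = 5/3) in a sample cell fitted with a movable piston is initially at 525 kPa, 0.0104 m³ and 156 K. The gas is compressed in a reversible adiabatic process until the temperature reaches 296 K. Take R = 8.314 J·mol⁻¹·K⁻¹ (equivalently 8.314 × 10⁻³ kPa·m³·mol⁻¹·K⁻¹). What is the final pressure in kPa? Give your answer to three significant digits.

Reversible adiabatic, γ = 5/3: P₂ = P₁·(T₂/T₁)^(γ/(γ−1)) = 2604 kPa; V₂ = V₁·(T₁/T₂)^(1/(γ−1)) = 0.003979 m³.

P₂ ≈ 2.60e+03 kPa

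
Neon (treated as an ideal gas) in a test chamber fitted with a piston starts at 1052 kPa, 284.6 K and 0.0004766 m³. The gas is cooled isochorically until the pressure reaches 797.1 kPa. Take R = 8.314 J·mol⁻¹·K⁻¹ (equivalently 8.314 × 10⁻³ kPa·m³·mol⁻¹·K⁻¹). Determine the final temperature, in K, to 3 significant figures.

V constant ⇒ P ∝ T: V₂ = V₁; T₂ = T₁·(P₂/P₁) = 215.6 K.

T₂ ≈ 216 K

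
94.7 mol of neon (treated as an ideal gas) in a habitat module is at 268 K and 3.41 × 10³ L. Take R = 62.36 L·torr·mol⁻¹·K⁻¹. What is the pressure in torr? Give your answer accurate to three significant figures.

P ≈ 464 torr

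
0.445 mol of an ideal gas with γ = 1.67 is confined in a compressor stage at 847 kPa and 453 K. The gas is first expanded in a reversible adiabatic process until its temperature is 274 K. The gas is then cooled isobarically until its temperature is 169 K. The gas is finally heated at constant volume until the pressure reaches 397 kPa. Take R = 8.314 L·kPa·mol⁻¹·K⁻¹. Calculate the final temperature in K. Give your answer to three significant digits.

From PV = nRT: V₁ = nRT₁/P₁ = 1.979 L.
Reversible adiabatic, γ = 1.67: P₂ = P₁·(T₂/T₁)^(γ/(γ−1)) = 241.9 kPa; V₂ = V₁·(T₁/T₂)^(1/(γ−1)) = 4.191 L.
Isobaric, so V/T is constant: P₃ = P₂; V₃ = V₂·(T₃/T₂) = 2.585 L.
V constant ⇒ P ∝ T: V₄ = V₃; T₄ = T₃·(P₄/P₃) = 277.4 K.

T₄ ≈ 277 K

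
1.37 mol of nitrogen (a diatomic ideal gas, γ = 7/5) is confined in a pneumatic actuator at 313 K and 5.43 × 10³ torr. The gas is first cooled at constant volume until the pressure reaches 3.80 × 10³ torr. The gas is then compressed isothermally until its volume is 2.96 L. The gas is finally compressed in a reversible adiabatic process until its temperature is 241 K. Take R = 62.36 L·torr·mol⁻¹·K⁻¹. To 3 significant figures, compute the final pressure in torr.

P₄ ≈ 8.83e+03 torr

From PV = nRT: V₁ = nRT₁/P₁ = 4.925 L.
Isochoric, so P/T is constant: V₂ = V₁; T₂ = T₁·(P₂/P₁) = 219.0 K.
Isothermal, so P V is constant: T₃ = T₂; P₃ = P₂·(V₂/V₃) = 6322 torr.
Adiabatic (γ = 7/5), T V^(γ−1) and P V^γ constant: P₄ = P₃·(T₄/T₃)^(γ/(γ−1)) = 8832 torr; V₄ = V₃·(T₃/T₄)^(1/(γ−1)) = 2.331 L.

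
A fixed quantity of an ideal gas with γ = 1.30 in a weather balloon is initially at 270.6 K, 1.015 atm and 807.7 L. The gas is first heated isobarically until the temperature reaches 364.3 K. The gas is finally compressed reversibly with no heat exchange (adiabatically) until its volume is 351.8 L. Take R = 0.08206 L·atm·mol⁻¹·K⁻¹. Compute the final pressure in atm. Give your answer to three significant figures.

Isobaric, so V/T is constant: P₂ = P₁; V₂ = V₁·(T₂/T₁) = 1087 L.
Adiabatic (γ = 1.30), T V^(γ−1) and P V^γ constant: T₃ = T₂·(V₂/V₃)^(γ−1) = 511.1 K; P₃ = P₂·(V₂/V₃)^γ = 4.401 atm.

P₃ ≈ 4.40 atm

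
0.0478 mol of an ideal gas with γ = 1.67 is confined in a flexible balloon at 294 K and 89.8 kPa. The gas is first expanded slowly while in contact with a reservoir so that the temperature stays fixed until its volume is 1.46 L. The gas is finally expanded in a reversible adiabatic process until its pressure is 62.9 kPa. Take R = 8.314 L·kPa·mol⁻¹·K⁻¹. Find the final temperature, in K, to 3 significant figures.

T₃ ≈ 267 K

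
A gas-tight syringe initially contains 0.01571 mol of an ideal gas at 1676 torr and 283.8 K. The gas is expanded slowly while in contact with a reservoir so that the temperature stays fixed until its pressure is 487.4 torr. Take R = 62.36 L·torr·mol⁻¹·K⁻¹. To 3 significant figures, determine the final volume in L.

From PV = nRT: V₁ = nRT₁/P₁ = 0.1659 L.
T constant ⇒ Boyle's law P V = const: T₂ = T₁; V₂ = V₁·(P₁/P₂) = 0.5704 L.

V₂ ≈ 0.570 L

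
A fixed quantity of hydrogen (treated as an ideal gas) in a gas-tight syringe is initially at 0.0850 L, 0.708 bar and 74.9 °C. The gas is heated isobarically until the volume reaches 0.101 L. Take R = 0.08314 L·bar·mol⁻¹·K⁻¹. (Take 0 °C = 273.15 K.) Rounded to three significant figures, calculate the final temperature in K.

T₂ ≈ 414 K

Convert: T₁ = 348.0 K.
P constant ⇒ V ∝ T: P₂ = P₁; T₂ = T₁·(V₂/V₁) = 413.6 K.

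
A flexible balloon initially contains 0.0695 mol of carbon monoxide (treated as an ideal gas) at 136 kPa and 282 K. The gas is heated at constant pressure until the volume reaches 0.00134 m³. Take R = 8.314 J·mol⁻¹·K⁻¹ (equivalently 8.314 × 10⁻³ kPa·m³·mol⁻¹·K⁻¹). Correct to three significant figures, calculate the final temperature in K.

From PV = nRT: V₁ = nRT₁/P₁ = 0.001198 m³.
P constant ⇒ V ∝ T: P₂ = P₁; T₂ = T₁·(V₂/V₁) = 315.4 K.

T₂ ≈ 315 K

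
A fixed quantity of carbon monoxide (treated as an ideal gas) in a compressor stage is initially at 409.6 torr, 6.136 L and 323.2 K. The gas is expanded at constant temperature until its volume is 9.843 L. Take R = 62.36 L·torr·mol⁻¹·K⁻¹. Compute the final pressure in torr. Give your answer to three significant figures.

P₂ ≈ 255 torr

Isothermal, so P V is constant: T₂ = T₁; P₂ = P₁·(V₁/V₂) = 255.3 torr.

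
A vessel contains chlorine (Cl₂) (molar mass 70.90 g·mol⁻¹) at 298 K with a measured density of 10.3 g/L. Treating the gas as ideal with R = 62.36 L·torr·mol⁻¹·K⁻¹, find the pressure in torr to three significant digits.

P ≈ 2.70e+03 torr

ρ = PM/(RT) ⇒ P = ρRT/M = (10.3 × 62.36 × 298.0) / 70.90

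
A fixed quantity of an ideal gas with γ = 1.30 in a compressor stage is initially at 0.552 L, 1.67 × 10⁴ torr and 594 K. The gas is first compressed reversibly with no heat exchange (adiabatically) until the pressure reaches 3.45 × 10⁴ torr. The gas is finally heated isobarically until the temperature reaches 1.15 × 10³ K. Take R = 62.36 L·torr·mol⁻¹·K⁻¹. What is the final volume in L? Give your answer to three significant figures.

V₃ ≈ 0.517 L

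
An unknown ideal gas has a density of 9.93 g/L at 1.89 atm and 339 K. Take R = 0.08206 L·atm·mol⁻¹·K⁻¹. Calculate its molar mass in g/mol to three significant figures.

M ≈ 146 g/mol

ρ = PM/(RT) ⇒ M = ρRT/P = (9.93 × 0.08206 × 339.0) / 1.89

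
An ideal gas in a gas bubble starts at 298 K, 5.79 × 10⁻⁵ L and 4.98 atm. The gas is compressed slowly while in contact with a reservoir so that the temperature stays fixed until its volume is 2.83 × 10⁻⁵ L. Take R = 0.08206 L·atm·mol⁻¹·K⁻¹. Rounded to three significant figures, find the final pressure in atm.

T constant ⇒ Boyle's law P V = const: T₂ = T₁; P₂ = P₁·(V₁/V₂) = 10.19 atm.

P₂ ≈ 10.2 atm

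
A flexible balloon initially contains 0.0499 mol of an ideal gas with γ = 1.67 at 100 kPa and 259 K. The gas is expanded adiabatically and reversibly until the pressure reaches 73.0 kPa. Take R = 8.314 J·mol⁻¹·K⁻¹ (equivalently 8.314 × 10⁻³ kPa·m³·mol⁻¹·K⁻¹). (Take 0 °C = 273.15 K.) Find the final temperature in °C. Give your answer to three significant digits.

From PV = nRT: V₁ = nRT₁/P₁ = 0.001075 m³.
Adiabatic (γ = 1.67), T V^(γ−1) and P V^γ constant: T₂ = T₁·(P₂/P₁)^((γ−1)/γ) = 228.3 K; V₂ = V₁·(P₁/P₂)^(1/γ) = 0.001297 m³.

T₂ ≈ -44.9 °C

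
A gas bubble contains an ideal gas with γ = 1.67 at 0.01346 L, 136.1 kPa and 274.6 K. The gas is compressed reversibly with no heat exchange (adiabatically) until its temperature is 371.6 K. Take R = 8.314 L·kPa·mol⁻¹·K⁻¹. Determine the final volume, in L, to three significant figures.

Reversible adiabatic, γ = 1.67: P₂ = P₁·(T₂/T₁)^(γ/(γ−1)) = 289.3 kPa; V₂ = V₁·(T₁/T₂)^(1/(γ−1)) = 0.008570 L.

V₂ ≈ 0.00857 L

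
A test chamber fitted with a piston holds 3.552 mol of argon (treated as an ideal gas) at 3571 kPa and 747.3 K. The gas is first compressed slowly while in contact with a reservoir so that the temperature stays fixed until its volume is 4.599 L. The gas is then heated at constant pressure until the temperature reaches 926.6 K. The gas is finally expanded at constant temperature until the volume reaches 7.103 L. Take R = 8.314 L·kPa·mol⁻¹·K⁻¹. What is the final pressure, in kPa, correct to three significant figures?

P₄ ≈ 3.85e+03 kPa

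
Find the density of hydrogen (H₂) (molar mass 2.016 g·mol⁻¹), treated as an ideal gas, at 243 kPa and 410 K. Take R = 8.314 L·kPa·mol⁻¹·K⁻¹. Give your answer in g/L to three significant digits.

ρ ≈ 0.144 g/L

ρ = PM/(RT) = (243 × 2.016) / (8.314 × 410.0)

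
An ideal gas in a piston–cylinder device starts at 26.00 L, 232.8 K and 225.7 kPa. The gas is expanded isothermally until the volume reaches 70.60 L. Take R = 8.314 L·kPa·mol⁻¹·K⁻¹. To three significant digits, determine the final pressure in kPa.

P₂ ≈ 83.1 kPa

Isothermal, so P V is constant: T₂ = T₁; P₂ = P₁·(V₁/V₂) = 83.12 kPa.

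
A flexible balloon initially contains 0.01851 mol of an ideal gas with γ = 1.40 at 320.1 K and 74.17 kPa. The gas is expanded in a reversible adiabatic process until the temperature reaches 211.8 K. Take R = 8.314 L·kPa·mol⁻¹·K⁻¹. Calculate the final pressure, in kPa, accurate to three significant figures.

From PV = nRT: V₁ = nRT₁/P₁ = 0.6642 L.
Reversible adiabatic, γ = 1.40: P₂ = P₁·(T₂/T₁)^(γ/(γ−1)) = 17.48 kPa; V₂ = V₁·(T₁/T₂)^(1/(γ−1)) = 1.865 L.

P₂ ≈ 17.5 kPa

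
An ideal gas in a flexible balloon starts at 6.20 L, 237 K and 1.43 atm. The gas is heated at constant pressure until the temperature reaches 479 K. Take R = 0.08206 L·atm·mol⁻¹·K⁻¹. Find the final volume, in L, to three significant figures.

Isobaric, so V/T is constant: P₂ = P₁; V₂ = V₁·(T₂/T₁) = 12.53 L.

V₂ ≈ 12.5 L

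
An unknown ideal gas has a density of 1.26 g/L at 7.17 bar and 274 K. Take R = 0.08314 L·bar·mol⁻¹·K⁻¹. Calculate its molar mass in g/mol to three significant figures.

M ≈ 4.00 g/mol

ρ = PM/(RT) ⇒ M = ρRT/P = (1.26 × 0.08314 × 274.0) / 7.17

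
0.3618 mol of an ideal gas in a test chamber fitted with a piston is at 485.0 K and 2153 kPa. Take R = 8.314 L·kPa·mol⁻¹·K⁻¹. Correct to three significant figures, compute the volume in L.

V ≈ 0.678 L

PV = nRT ⇒ V = nRT/P = (0.3618 × 8.314 × 485.0) / 2153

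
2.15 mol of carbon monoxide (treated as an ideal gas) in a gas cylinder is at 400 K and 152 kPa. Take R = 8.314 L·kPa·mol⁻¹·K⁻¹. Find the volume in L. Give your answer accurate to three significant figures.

V ≈ 47.0 L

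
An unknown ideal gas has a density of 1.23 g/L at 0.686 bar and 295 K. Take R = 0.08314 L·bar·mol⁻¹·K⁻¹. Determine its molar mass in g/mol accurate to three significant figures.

M ≈ 44.0 g/mol

ρ = PM/(RT) ⇒ M = ρRT/P = (1.23 × 0.08314 × 295.0) / 0.686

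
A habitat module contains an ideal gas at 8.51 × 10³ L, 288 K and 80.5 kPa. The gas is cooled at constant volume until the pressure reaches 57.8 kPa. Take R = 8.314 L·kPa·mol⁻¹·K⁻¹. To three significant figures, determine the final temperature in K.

V constant ⇒ P ∝ T: V₂ = V₁; T₂ = T₁·(P₂/P₁) = 206.8 K.

T₂ ≈ 207 K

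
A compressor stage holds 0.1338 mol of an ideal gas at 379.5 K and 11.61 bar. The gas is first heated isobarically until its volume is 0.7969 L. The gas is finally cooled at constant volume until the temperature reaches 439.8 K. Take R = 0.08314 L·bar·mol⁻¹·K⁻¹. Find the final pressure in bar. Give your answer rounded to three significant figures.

P₃ ≈ 6.14 bar

From PV = nRT: V₁ = nRT₁/P₁ = 0.3636 L.
P constant ⇒ V ∝ T: P₂ = P₁; T₂ = T₁·(V₂/V₁) = 831.7 K.
V constant ⇒ P ∝ T: V₃ = V₂; P₃ = P₂·(T₃/T₂) = 6.139 bar.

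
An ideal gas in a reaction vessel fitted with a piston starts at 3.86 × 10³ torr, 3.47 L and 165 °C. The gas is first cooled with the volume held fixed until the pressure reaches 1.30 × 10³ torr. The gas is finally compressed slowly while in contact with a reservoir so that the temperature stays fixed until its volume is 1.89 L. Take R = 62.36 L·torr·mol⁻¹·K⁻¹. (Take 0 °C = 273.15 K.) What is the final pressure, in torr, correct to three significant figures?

P₃ ≈ 2.39e+03 torr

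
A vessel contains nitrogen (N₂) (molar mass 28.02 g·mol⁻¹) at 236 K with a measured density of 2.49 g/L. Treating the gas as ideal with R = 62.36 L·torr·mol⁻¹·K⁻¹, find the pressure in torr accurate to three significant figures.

ρ = PM/(RT) ⇒ P = ρRT/M = (2.49 × 62.36 × 236.0) / 28.02

P ≈ 1.31e+03 torr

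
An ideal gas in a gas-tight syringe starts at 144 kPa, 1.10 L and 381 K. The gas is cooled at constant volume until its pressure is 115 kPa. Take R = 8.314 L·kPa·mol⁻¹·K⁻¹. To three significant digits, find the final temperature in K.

T₂ ≈ 304 K

Isochoric, so P/T is constant: V₂ = V₁; T₂ = T₁·(P₂/P₁) = 304.3 K.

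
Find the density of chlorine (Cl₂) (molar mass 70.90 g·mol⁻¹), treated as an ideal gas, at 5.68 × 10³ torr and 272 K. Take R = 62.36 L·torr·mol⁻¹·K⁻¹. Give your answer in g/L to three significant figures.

ρ = PM/(RT) = (5.68e+03 × 70.90) / (62.36 × 272.0)

ρ ≈ 23.7 g/L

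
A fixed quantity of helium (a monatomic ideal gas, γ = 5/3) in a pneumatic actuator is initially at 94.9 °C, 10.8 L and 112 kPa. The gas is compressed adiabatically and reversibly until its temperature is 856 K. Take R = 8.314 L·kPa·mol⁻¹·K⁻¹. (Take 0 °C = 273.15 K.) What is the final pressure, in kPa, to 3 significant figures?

Convert: T₁ = 368.0 K.
Adiabatic (γ = 5/3), T V^(γ−1) and P V^γ constant: P₂ = P₁·(T₂/T₁)^(γ/(γ−1)) = 923.9 kPa; V₂ = V₁·(T₁/T₂)^(1/(γ−1)) = 3.045 L.

P₂ ≈ 924 kPa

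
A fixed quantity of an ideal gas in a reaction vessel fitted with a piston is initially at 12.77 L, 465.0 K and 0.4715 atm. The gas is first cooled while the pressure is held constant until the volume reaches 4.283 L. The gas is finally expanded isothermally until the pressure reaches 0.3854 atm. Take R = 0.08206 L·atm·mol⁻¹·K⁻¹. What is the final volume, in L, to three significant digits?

V₃ ≈ 5.24 L

P constant ⇒ V ∝ T: P₂ = P₁; T₂ = T₁·(V₂/V₁) = 156.0 K.
Isothermal, so P V is constant: T₃ = T₂; V₃ = V₂·(P₂/P₃) = 5.240 L.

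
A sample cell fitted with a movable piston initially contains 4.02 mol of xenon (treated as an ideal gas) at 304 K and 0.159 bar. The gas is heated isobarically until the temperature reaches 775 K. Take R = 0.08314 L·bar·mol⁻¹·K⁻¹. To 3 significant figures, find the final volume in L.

V₂ ≈ 1.63e+03 L

From PV = nRT: V₁ = nRT₁/P₁ = 639.0 L.
P constant ⇒ V ∝ T: P₂ = P₁; V₂ = V₁·(T₂/T₁) = 1629 L.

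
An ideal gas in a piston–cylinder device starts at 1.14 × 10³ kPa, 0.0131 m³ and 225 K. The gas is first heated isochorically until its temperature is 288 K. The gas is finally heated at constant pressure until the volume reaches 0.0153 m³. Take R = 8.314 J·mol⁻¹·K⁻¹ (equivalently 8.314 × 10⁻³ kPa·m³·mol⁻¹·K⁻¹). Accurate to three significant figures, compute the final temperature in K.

T₃ ≈ 336 K

V constant ⇒ P ∝ T: V₂ = V₁; P₂ = P₁·(T₂/T₁) = 1459 kPa.
P constant ⇒ V ∝ T: P₃ = P₂; T₃ = T₂·(V₃/V₂) = 336.4 K.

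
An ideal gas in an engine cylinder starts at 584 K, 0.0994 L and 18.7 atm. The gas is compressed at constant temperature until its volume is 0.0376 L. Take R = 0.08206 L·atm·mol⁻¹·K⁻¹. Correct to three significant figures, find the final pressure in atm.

Isothermal, so P V is constant: T₂ = T₁; P₂ = P₁·(V₁/V₂) = 49.44 atm.

P₂ ≈ 49.4 atm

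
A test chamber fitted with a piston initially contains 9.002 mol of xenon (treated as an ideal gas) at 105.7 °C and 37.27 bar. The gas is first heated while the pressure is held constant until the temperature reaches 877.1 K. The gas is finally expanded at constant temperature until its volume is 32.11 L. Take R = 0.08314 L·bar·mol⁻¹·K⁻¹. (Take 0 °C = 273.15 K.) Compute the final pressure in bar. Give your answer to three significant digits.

P₃ ≈ 20.4 bar

Convert: T₁ = 378.8 K.
From PV = nRT: V₁ = nRT₁/P₁ = 7.608 L.
P constant ⇒ V ∝ T: P₂ = P₁; V₂ = V₁·(T₂/T₁) = 17.61 L.
T constant ⇒ Boyle's law P V = const: T₃ = T₂; P₃ = P₂·(V₂/V₃) = 20.44 bar.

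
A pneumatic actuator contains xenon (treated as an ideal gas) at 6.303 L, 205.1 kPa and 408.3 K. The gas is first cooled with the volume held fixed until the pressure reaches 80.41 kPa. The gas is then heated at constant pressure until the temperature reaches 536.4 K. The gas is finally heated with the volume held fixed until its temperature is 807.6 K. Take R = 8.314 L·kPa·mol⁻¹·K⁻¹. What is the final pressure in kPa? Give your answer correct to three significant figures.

P₄ ≈ 121 kPa

Isochoric, so P/T is constant: V₂ = V₁; T₂ = T₁·(P₂/P₁) = 160.1 K.
Isobaric, so V/T is constant: P₃ = P₂; V₃ = V₂·(T₃/T₂) = 21.12 L.
V constant ⇒ P ∝ T: V₄ = V₃; P₄ = P₃·(T₄/T₃) = 121.1 kPa.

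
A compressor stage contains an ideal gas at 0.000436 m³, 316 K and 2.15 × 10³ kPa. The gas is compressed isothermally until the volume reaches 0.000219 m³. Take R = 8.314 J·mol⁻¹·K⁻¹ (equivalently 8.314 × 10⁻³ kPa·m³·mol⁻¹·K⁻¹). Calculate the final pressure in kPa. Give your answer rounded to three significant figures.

P₂ ≈ 4.28e+03 kPa

Isothermal, so P V is constant: T₂ = T₁; P₂ = P₁·(V₁/V₂) = 4280 kPa.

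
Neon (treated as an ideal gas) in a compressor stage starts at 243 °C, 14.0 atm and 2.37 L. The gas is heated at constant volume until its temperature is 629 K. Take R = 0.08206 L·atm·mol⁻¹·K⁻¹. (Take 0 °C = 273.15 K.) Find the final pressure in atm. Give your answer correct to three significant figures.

P₂ ≈ 17.1 atm

Convert: T₁ = 516.1 K.
V constant ⇒ P ∝ T: V₂ = V₁; P₂ = P₁·(T₂/T₁) = 17.06 atm.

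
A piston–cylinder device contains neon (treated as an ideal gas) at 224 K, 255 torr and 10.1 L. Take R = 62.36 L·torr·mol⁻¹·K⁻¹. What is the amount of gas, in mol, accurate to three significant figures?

PV = nRT ⇒ n = PV/(RT) = (255 × 10.1) / (62.36 × 224)

n ≈ 0.184 mol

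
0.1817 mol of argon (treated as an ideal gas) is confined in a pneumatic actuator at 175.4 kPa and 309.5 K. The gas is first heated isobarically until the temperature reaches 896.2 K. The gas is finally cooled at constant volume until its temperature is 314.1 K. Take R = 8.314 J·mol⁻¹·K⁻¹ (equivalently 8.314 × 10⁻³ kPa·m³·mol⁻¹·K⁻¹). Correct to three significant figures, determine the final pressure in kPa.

From PV = nRT: V₁ = nRT₁/P₁ = 0.002666 m³.
Isobaric, so V/T is constant: P₂ = P₁; V₂ = V₁·(T₂/T₁) = 0.007719 m³.
Isochoric, so P/T is constant: V₃ = V₂; P₃ = P₂·(T₃/T₂) = 61.47 kPa.

P₃ ≈ 61.5 kPa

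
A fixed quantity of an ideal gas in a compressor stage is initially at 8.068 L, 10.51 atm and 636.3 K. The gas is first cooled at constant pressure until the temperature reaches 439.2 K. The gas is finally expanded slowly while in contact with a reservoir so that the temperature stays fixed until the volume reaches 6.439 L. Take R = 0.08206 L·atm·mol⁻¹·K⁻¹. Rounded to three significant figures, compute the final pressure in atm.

Isobaric, so V/T is constant: P₂ = P₁; V₂ = V₁·(T₂/T₁) = 5.569 L.
Isothermal, so P V is constant: T₃ = T₂; P₃ = P₂·(V₂/V₃) = 9.090 atm.

P₃ ≈ 9.09 atm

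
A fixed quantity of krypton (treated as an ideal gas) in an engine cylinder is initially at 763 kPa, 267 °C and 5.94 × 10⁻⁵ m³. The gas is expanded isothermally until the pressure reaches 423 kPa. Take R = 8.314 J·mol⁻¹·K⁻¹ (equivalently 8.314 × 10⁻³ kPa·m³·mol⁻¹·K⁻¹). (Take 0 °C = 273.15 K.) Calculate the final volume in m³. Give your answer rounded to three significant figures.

Convert: T₁ = 540.1 K.
Isothermal, so P V is constant: T₂ = T₁; V₂ = V₁·(P₁/P₂) = 0.0001071 m³.

V₂ ≈ 0.000107 m³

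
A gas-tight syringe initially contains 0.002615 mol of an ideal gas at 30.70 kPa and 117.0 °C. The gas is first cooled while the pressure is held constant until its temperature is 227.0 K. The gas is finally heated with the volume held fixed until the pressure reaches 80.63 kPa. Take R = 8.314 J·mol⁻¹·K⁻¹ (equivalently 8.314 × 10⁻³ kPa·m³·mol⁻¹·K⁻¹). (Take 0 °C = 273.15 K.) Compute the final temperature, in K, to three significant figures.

Convert: T₁ = 390.1 K.
From PV = nRT: V₁ = nRT₁/P₁ = 0.0002763 m³.
Isobaric, so V/T is constant: P₂ = P₁; V₂ = V₁·(T₂/T₁) = 0.0001608 m³.
Isochoric, so P/T is constant: V₃ = V₂; T₃ = T₂·(P₃/P₂) = 596.2 K.

T₃ ≈ 596 K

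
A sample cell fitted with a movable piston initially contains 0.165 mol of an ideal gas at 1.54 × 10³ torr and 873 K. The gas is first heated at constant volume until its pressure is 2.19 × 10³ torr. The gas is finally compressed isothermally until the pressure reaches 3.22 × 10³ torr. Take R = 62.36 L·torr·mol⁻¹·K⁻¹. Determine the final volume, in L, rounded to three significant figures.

From PV = nRT: V₁ = nRT₁/P₁ = 5.833 L.
Isochoric, so P/T is constant: V₂ = V₁; T₂ = T₁·(P₂/P₁) = 1241 K.
T constant ⇒ Boyle's law P V = const: T₃ = T₂; V₃ = V₂·(P₂/P₃) = 3.967 L.

V₃ ≈ 3.97 L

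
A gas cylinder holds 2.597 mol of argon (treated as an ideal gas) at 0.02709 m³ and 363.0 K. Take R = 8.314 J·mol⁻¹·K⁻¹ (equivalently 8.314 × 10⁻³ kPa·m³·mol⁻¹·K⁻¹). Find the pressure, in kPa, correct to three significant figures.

PV = nRT ⇒ P = nRT/V = (2.597 × 8.314 × 10⁻³ × 363.0) / 0.02709

P ≈ 289 kPa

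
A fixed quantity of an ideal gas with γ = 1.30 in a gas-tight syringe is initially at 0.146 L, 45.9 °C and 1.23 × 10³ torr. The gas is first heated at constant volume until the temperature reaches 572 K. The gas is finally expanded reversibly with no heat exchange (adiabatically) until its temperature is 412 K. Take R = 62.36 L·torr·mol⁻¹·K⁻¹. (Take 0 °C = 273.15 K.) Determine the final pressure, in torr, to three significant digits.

Convert: T₁ = 319.0 K.
V constant ⇒ P ∝ T: V₂ = V₁; P₂ = P₁·(T₂/T₁) = 2205 torr.
Adiabatic (γ = 1.30), T V^(γ−1) and P V^γ constant: P₃ = P₂·(T₃/T₂)^(γ/(γ−1)) = 532.0 torr; V₃ = V₂·(T₂/T₃)^(1/(γ−1)) = 0.4359 L.

P₃ ≈ 532 torr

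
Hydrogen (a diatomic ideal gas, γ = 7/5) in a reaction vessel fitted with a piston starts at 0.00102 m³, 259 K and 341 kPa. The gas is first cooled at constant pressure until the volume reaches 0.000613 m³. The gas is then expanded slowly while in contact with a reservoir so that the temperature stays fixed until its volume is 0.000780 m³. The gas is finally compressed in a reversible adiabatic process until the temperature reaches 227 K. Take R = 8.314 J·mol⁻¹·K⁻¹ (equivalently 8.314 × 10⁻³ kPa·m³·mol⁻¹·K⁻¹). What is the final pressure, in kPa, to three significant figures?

P constant ⇒ V ∝ T: P₂ = P₁; T₂ = T₁·(V₂/V₁) = 155.7 K.
T constant ⇒ Boyle's law P V = const: T₃ = T₂; P₃ = P₂·(V₂/V₃) = 268.0 kPa.
Adiabatic (γ = 7/5), T V^(γ−1) and P V^γ constant: P₄ = P₃·(T₄/T₃)^(γ/(γ−1)) = 1004 kPa; V₄ = V₃·(T₃/T₄)^(1/(γ−1)) = 0.0003037 m³.

P₄ ≈ 1.00e+03 kPa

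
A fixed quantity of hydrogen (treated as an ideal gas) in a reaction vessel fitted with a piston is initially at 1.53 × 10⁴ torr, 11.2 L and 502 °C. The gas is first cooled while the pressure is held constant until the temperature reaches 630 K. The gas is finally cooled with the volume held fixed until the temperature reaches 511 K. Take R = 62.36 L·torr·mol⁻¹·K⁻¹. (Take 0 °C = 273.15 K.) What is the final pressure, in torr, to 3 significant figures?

Convert: T₁ = 775.1 K.
P constant ⇒ V ∝ T: P₂ = P₁; V₂ = V₁·(T₂/T₁) = 9.103 L.
V constant ⇒ P ∝ T: V₃ = V₂; P₃ = P₂·(T₃/T₂) = 1.241e+04 torr.

P₃ ≈ 1.24e+04 torr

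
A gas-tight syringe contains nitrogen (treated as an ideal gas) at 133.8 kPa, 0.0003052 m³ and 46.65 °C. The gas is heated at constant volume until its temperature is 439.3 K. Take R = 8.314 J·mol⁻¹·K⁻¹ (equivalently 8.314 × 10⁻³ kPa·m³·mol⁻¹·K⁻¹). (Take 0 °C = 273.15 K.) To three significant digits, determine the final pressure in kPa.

P₂ ≈ 184 kPa

Convert: T₁ = 319.8 K.
Isochoric, so P/T is constant: V₂ = V₁; P₂ = P₁·(T₂/T₁) = 183.8 kPa.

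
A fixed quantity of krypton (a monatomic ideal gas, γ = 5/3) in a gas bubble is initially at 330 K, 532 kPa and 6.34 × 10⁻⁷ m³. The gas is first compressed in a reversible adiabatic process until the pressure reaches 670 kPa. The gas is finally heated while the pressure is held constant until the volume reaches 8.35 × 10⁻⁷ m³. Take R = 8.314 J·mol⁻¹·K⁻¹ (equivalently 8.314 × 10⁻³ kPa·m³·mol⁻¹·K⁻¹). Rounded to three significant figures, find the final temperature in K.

Adiabatic (γ = 5/3), T V^(γ−1) and P V^γ constant: T₂ = T₁·(P₂/P₁)^((γ−1)/γ) = 361.9 K; V₂ = V₁·(P₁/P₂)^(1/γ) = 5.521e-07 m³.
Isobaric, so V/T is constant: P₃ = P₂; T₃ = T₂·(V₃/V₂) = 547.4 K.

T₃ ≈ 547 K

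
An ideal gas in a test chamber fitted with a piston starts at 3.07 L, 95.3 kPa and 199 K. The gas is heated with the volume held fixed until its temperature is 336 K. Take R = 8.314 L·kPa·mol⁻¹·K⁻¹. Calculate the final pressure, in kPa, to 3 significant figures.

V constant ⇒ P ∝ T: V₂ = V₁; P₂ = P₁·(T₂/T₁) = 160.9 kPa.

P₂ ≈ 161 kPa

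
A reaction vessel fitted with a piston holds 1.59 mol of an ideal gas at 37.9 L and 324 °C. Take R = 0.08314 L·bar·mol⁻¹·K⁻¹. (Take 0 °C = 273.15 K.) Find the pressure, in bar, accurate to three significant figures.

P ≈ 2.08 bar

Convert: T = 597.15 K.
PV = nRT ⇒ P = nRT/V = (1.59 × 0.08314 × 597.15) / 37.9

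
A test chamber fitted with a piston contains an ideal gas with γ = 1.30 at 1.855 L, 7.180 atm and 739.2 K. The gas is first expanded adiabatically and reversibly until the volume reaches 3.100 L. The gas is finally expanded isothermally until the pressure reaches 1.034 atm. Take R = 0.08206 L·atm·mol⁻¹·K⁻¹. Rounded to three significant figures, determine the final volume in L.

V₃ ≈ 11.0 L

Reversible adiabatic, γ = 1.30: T₂ = T₁·(V₁/V₂)^(γ−1) = 633.7 K; P₂ = P₁·(V₁/V₂)^γ = 3.683 atm.
Isothermal, so P V is constant: T₃ = T₂; V₃ = V₂·(P₂/P₃) = 11.04 L.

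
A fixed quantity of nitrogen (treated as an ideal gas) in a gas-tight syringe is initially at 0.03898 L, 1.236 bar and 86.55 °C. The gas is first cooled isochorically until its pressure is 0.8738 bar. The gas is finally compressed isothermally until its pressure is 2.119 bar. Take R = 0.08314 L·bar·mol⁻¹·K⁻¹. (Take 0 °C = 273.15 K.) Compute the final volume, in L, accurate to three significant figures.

Convert: T₁ = 359.7 K.
Isochoric, so P/T is constant: V₂ = V₁; T₂ = T₁·(P₂/P₁) = 254.3 K.
Isothermal, so P V is constant: T₃ = T₂; V₃ = V₂·(P₂/P₃) = 0.01607 L.

V₃ ≈ 0.0161 L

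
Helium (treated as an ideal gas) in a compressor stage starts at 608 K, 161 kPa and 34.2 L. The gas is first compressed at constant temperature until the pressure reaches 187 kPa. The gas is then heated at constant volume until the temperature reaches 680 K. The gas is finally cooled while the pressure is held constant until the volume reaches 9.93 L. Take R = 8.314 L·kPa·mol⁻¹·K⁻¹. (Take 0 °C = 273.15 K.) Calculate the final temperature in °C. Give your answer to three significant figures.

T₄ ≈ -43.8 °C

T constant ⇒ Boyle's law P V = const: T₂ = T₁; V₂ = V₁·(P₁/P₂) = 29.44 L.
Isochoric, so P/T is constant: V₃ = V₂; P₃ = P₂·(T₃/T₂) = 209.1 kPa.
Isobaric, so V/T is constant: P₄ = P₃; T₄ = T₃·(V₄/V₃) = 229.3 K.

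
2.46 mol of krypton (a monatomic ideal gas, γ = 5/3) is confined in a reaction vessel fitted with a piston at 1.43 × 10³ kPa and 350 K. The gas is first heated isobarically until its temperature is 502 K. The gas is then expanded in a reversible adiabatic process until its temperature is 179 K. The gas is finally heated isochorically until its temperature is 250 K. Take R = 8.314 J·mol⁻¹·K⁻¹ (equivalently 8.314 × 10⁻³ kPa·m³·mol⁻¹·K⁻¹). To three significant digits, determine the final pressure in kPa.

P₄ ≈ 152 kPa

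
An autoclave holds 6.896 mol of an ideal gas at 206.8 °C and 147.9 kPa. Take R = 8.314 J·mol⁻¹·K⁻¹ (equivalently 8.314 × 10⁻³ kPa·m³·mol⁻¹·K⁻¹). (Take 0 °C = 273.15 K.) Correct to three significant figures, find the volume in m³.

V ≈ 0.186 m³

Convert: T = 479.95 K.
PV = nRT ⇒ V = nRT/P = (6.896 × 8.314 × 10⁻³ × 479.95) / 147.9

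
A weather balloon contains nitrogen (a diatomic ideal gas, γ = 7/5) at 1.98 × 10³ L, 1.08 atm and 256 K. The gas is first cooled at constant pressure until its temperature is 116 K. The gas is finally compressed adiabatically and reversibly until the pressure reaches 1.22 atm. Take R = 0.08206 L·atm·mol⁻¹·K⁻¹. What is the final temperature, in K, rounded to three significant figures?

T₃ ≈ 120 K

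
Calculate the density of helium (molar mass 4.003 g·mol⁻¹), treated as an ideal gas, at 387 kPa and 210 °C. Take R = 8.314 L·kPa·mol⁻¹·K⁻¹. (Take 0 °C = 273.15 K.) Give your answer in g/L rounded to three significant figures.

ρ = PM/(RT) = (387 × 4.003) / (8.314 × 483.1)

ρ ≈ 0.386 g/L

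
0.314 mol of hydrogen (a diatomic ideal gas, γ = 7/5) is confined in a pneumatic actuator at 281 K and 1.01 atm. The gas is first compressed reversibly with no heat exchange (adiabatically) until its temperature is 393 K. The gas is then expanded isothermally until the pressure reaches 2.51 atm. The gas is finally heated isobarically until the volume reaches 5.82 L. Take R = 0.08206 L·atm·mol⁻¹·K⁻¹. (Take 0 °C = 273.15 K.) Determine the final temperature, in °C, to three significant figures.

From PV = nRT: V₁ = nRT₁/P₁ = 7.169 L.
Adiabatic (γ = 7/5), T V^(γ−1) and P V^γ constant: P₂ = P₁·(T₂/T₁)^(γ/(γ−1)) = 3.268 atm; V₂ = V₁·(T₁/T₂)^(1/(γ−1)) = 3.099 L.
Isothermal, so P V is constant: T₃ = T₂; V₃ = V₂·(P₂/P₃) = 4.034 L.
Isobaric, so V/T is constant: P₄ = P₃; T₄ = T₃·(V₄/V₃) = 566.9 K.

T₄ ≈ 294 °C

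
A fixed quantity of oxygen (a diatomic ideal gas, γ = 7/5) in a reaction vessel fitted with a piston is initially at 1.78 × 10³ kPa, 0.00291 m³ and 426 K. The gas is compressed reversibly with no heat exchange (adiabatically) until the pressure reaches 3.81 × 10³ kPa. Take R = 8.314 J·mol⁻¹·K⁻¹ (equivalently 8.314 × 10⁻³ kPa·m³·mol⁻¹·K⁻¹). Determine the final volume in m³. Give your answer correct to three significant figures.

V₂ ≈ 0.00169 m³

Adiabatic (γ = 7/5), T V^(γ−1) and P V^γ constant: T₂ = T₁·(P₂/P₁)^((γ−1)/γ) = 529.5 K; V₂ = V₁·(P₁/P₂)^(1/γ) = 0.001690 m³.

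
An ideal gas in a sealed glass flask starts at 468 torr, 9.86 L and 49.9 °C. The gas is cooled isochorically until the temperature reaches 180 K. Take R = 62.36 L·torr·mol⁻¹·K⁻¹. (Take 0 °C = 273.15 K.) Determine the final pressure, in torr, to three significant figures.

P₂ ≈ 261 torr

Convert: T₁ = 323.0 K.
V constant ⇒ P ∝ T: V₂ = V₁; P₂ = P₁·(T₂/T₁) = 260.8 torr.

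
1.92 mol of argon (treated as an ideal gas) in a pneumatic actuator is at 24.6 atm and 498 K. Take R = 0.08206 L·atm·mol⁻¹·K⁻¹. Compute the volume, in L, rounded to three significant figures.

V ≈ 3.19 L

PV = nRT ⇒ V = nRT/P = (1.92 × 0.08206 × 498) / 24.6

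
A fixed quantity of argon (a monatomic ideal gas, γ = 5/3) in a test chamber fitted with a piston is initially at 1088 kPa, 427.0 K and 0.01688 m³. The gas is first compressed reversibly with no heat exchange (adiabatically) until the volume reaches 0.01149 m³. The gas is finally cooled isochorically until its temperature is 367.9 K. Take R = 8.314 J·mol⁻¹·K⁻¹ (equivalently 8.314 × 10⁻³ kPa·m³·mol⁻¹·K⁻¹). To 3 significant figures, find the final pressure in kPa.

P₃ ≈ 1.38e+03 kPa

Reversible adiabatic, γ = 5/3: T₂ = T₁·(V₁/V₂)^(γ−1) = 551.8 K; P₂ = P₁·(V₁/V₂)^γ = 2066 kPa.
V constant ⇒ P ∝ T: V₃ = V₂; P₃ = P₂·(T₃/T₂) = 1377 kPa.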